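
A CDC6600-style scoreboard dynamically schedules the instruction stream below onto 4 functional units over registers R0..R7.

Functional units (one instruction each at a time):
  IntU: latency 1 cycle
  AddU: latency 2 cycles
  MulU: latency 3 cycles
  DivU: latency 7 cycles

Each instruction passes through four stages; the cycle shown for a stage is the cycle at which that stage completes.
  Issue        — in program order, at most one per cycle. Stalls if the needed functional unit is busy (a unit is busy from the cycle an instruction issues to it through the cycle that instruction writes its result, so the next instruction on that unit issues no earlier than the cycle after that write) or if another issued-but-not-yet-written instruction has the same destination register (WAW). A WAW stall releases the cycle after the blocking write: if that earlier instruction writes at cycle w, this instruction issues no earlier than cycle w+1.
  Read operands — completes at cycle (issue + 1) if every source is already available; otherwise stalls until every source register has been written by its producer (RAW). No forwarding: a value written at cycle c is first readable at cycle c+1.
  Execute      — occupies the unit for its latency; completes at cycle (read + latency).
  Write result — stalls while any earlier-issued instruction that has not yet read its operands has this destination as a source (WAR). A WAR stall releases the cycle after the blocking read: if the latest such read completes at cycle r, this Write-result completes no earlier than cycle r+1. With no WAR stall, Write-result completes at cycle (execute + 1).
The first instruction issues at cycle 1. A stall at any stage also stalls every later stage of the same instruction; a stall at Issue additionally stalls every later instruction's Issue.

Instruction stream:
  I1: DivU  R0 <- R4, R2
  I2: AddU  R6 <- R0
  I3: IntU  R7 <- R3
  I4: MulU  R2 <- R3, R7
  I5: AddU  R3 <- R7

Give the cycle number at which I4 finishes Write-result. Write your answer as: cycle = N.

cycle = 11

I1 -> (1, 2, 9, 10)
I2 -> (2, 11, 13, 14)  // RAW R0: wait I1 write@10
I3 -> (3, 4, 5, 6)
I4 -> (4, 7, 10, 11)  // RAW R7: wait I3 write@6
I5 -> (15, 16, 18, 19)  // struct: AddU busy until I2 writes@14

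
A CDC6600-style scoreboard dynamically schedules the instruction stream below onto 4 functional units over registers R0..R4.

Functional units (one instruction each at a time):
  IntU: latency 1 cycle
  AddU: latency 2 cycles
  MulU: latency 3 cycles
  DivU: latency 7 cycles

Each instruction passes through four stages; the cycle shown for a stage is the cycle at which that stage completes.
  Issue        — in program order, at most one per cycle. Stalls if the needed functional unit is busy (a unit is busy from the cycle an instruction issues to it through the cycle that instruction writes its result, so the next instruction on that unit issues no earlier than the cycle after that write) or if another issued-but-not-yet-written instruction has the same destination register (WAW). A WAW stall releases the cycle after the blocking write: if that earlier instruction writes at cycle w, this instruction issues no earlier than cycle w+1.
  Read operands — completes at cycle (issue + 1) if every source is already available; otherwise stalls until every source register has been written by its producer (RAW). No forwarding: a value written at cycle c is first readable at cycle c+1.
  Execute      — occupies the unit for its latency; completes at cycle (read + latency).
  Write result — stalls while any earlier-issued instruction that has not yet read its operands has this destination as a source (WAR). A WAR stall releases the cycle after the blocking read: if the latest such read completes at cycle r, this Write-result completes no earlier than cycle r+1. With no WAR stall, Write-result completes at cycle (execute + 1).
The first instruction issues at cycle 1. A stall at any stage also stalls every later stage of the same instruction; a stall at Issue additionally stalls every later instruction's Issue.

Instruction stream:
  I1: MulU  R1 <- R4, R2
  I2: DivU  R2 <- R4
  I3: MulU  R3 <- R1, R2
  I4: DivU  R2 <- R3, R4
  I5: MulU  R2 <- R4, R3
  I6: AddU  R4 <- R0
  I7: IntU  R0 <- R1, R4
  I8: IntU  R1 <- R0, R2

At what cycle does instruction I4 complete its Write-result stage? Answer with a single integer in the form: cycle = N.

cycle = 25

[I1] 1/2/5/6
[I2] 2/3/10/11
[I3] 7/12/15/16  (struct: MulU busy until I1 writes@6; RAW R2: wait I2 write@11)
[I4] 12/17/24/25  (struct: DivU busy until I2 writes@11; RAW R3: wait I3 write@16)
[I5] 26/27/30/31  (WAW R2: wait I4 write@25)
[I6] 27/28/30/31
[I7] 28/32/33/34  (RAW R4: wait I6 write@31)
[I8] 35/36/37/38  (struct: IntU busy until I7 writes@34)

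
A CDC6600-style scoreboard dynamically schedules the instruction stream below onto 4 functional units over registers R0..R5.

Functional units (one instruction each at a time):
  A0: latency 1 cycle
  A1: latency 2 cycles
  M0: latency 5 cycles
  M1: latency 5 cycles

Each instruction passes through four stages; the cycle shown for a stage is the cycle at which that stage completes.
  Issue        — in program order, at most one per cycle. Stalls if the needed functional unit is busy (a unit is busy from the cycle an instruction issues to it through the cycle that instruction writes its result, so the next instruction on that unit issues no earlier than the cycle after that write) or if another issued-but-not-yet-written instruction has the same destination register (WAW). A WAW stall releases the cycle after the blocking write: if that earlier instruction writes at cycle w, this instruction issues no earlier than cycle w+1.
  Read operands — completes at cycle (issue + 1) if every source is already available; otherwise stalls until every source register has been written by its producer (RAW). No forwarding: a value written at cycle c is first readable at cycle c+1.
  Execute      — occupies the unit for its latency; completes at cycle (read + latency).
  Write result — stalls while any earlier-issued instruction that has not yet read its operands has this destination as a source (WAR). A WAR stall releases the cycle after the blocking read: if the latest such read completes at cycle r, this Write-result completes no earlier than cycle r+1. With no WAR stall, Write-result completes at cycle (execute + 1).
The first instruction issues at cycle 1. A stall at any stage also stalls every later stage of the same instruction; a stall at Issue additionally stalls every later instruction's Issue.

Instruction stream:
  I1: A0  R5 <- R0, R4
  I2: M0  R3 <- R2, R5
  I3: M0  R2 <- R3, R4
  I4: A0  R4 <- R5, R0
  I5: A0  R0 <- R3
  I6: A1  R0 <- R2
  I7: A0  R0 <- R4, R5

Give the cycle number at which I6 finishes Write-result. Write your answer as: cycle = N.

t=1  issue I1 (A0)
t=2  I1 read-ops | issue I2 (M0)
t=3  I1 finished on A0
t=4  I1→R5
t=5  I2 read-ops
t=10  I2 finished on M0
t=11  I2→R3
t=12  issue I3 (M0)
t=13  I3 read-ops | issue I4 (A0)
t=14  I4 read-ops
t=15  I4 finished on A0
t=16  I4→R4
t=17  issue I5 (A0)
t=18  I3 finished on M0 | I5 read-ops
t=19  I3→R2 | I5 finished on A0
t=20  I5→R0
t=21  issue I6 (A1)
t=22  I6 read-ops
t=24  I6 finished on A1
t=25  I6→R0
t=26  issue I7 (A0)
t=27  I7 read-ops
t=28  I7 finished on A0
t=29  I7→R0

cycle = 25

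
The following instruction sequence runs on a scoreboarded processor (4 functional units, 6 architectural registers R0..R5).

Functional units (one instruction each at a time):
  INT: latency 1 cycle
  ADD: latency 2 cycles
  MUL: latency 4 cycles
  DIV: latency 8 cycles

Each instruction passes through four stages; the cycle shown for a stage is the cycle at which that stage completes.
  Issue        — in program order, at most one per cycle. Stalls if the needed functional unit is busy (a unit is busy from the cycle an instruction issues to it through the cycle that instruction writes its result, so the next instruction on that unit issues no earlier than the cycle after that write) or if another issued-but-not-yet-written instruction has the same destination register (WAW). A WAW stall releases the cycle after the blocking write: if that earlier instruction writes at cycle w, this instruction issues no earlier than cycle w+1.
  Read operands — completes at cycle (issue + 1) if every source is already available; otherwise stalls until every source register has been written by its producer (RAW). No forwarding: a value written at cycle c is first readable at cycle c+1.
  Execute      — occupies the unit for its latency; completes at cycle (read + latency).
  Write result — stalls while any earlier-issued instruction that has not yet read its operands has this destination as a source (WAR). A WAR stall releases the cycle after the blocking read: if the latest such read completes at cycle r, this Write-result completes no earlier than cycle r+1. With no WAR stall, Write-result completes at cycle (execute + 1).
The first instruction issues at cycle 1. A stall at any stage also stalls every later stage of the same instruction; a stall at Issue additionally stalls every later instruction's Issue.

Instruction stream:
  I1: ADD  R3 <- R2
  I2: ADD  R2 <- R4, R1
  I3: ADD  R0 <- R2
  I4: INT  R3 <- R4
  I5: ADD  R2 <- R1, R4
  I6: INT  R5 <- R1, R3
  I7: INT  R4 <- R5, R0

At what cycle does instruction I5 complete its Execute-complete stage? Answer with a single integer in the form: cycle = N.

[I1] 1/2/4/5
[I2] 6/7/9/10  (struct: ADD busy until I1 writes@5)
[I3] 11/12/14/15  (struct: ADD busy until I2 writes@10)
[I4] 12/13/14/15
[I5] 16/17/19/20  (struct: ADD busy until I3 writes@15)
[I6] 17/18/19/20
[I7] 21/22/23/24  (struct: INT busy until I6 writes@20)

cycle = 19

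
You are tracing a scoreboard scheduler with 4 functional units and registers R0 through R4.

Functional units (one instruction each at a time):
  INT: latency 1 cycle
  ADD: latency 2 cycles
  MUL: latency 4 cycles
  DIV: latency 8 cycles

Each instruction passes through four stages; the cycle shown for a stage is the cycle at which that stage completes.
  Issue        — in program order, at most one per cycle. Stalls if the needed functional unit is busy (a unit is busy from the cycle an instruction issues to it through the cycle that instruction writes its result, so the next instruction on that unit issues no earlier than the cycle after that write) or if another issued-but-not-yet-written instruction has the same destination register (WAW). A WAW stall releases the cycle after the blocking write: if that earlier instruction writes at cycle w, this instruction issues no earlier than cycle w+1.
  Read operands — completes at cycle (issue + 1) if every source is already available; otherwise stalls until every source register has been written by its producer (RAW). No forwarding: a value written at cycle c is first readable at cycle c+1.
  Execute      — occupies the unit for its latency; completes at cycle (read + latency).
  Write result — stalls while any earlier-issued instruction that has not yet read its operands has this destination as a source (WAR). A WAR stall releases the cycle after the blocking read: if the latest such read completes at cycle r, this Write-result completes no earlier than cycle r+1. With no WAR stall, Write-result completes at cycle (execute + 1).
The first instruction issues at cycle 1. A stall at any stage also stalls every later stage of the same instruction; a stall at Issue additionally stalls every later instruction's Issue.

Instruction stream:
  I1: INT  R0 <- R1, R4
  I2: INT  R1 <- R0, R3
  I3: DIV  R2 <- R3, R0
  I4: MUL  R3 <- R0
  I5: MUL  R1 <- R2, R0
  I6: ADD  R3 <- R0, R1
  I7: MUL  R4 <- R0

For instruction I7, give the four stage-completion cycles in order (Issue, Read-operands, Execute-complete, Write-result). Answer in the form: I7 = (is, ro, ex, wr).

I1: IS=1 RO=2 EX=3 WR=4
I2: IS=5 RO=6 EX=7 WR=8  [struct: INT busy until I1 writes@4]
I3: IS=6 RO=7 EX=15 WR=16
I4: IS=7 RO=8 EX=12 WR=13
I5: IS=14 RO=17 EX=21 WR=22  [struct: MUL busy until I4 writes@13; RAW R2: wait I3 write@16]
I6: IS=15 RO=23 EX=25 WR=26  [RAW R1: wait I5 write@22]
I7: IS=23 RO=24 EX=28 WR=29  [struct: MUL busy until I5 writes@22]

I7 = (23, 24, 28, 29)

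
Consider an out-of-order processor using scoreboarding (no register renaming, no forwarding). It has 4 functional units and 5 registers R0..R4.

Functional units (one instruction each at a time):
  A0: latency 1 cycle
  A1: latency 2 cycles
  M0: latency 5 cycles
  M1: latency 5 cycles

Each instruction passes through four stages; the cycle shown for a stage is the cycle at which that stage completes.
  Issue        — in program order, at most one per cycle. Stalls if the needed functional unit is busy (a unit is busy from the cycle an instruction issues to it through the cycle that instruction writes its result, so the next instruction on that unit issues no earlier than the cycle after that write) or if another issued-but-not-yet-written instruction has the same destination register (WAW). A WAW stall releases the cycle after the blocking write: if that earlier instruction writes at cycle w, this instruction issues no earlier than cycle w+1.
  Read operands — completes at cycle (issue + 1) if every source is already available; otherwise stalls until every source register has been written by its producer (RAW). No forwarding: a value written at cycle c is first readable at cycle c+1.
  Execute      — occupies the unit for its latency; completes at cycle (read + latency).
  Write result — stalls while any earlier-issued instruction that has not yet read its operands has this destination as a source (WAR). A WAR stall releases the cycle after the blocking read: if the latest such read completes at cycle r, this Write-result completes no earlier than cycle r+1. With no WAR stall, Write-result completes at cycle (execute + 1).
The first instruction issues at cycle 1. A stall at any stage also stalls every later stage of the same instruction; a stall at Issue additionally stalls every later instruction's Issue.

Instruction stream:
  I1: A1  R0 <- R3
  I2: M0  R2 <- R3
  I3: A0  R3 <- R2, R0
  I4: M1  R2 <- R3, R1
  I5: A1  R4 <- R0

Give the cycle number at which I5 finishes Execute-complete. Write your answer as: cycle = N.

cycle = 14

I1 -> (1, 2, 4, 5)
I2 -> (2, 3, 8, 9)
I3 -> (3, 10, 11, 12)  // RAW R2: wait I2 write@9
I4 -> (10, 13, 18, 19)  // WAW R2: wait I2 write@9, RAW R3: wait I3 write@12
I5 -> (11, 12, 14, 15)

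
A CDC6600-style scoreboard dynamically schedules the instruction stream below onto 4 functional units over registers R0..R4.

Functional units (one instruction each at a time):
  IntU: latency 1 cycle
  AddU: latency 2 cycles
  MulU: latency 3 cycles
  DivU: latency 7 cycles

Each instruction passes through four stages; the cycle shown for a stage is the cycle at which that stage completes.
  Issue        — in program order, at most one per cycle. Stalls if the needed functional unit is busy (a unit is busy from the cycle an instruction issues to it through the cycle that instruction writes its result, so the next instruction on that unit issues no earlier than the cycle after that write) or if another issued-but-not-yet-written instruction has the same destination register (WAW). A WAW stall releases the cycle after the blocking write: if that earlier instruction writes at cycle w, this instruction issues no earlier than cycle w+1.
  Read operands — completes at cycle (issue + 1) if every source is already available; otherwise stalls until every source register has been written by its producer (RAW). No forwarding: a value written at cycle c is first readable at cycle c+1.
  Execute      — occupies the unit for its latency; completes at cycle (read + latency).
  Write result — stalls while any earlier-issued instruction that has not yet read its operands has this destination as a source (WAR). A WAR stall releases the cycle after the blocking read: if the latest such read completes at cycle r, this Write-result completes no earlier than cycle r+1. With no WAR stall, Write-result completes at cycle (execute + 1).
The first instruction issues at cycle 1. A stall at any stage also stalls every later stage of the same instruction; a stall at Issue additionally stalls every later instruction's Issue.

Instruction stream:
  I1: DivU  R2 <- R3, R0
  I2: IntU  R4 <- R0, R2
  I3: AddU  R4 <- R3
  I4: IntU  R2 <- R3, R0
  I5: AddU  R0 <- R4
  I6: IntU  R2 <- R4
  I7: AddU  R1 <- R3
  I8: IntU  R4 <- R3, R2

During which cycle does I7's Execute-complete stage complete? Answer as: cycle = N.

t=1  I1 issues→DivU
t=2  I1 reads; I2 issues→IntU
t=9  I1 exec-done
t=10  I1 writes R2
t=11  I2 reads
t=12  I2 exec-done
t=13  I2 writes R4
t=14  I3 issues→AddU
t=15  I3 reads; I4 issues→IntU
t=16  I4 reads
t=17  I3 exec-done; I4 exec-done
t=18  I3 writes R4; I4 writes R2
t=19  I5 issues→AddU
t=20  I5 reads; I6 issues→IntU
t=21  I6 reads
t=22  I5 exec-done; I6 exec-done
t=23  I5 writes R0; I6 writes R2
t=24  I7 issues→AddU
t=25  I7 reads; I8 issues→IntU
t=26  I8 reads
t=27  I7 exec-done; I8 exec-done
t=28  I7 writes R1; I8 writes R4

cycle = 27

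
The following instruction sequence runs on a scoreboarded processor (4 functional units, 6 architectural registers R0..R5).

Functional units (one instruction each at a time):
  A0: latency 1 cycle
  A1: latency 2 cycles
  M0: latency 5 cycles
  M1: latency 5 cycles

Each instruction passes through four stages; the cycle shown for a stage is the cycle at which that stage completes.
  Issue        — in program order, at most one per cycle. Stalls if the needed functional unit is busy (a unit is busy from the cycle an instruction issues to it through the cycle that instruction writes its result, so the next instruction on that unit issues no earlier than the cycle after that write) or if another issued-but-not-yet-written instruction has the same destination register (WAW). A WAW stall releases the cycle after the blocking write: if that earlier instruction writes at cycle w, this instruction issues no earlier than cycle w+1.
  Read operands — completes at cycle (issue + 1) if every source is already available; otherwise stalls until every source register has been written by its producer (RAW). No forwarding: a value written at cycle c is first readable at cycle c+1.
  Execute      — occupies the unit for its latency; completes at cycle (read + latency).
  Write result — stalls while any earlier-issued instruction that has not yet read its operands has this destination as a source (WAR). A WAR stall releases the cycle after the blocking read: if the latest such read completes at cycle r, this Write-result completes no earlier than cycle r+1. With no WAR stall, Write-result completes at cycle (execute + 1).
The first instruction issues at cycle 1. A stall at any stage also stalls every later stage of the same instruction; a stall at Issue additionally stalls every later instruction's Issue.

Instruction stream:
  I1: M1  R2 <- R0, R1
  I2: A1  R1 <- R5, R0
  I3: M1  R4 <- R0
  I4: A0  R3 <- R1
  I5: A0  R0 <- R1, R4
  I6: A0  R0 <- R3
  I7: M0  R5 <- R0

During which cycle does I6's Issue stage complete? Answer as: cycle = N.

cycle = 20

  I1 | 1 | 2 | 7 | 8
  I2 | 2 | 3 | 5 | 6
  I3 | 9 | 10 | 15 | 16   struct: M1 busy until I1 writes@8
  I4 | 10 | 11 | 12 | 13
  I5 | 14 | 17 | 18 | 19   struct: A0 busy until I4 writes@13 · RAW R4: wait I3 write@16
  I6 | 20 | 21 | 22 | 23   struct: A0 busy until I5 writes@19
  I7 | 21 | 24 | 29 | 30   RAW R0: wait I6 write@23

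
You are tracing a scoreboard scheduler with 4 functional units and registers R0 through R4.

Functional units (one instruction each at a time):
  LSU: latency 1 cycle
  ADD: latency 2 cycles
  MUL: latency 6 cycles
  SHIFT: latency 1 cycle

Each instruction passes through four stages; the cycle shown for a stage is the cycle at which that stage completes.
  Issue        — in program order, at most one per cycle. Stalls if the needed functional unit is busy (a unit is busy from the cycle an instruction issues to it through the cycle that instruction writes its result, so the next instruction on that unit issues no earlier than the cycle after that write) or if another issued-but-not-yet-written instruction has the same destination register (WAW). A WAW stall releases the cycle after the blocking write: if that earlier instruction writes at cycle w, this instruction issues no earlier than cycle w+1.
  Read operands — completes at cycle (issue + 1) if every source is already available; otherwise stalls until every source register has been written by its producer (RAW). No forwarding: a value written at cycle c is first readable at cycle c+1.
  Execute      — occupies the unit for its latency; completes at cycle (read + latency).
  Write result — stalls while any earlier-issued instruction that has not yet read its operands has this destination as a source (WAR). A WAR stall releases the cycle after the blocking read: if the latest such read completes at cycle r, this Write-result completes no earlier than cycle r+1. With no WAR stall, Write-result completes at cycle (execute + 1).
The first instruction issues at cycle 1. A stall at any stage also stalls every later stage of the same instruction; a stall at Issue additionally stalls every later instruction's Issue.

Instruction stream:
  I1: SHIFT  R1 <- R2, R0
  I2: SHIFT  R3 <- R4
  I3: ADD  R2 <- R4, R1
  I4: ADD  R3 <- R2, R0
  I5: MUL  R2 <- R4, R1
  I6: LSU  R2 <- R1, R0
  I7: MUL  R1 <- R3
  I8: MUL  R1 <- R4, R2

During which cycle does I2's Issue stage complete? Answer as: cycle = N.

cycle = 5

[1] I1→SHIFT
[2] I1 RO
[3] I1 EX
[4] I1 WR R1
[5] I2→SHIFT
[6] I2 RO | I3→ADD
[7] I2 EX | I3 RO
[8] I2 WR R3
[9] I3 EX
[10] I3 WR R2
[11] I4→ADD
[12] I4 RO | I5→MUL
[13] I5 RO
[14] I4 EX
[15] I4 WR R3
[19] I5 EX
[20] I5 WR R2
[21] I6→LSU
[22] I6 RO | I7→MUL
[23] I6 EX | I7 RO
[24] I6 WR R2
[29] I7 EX
[30] I7 WR R1
[31] I8→MUL
[32] I8 RO
[38] I8 EX
[39] I8 WR R1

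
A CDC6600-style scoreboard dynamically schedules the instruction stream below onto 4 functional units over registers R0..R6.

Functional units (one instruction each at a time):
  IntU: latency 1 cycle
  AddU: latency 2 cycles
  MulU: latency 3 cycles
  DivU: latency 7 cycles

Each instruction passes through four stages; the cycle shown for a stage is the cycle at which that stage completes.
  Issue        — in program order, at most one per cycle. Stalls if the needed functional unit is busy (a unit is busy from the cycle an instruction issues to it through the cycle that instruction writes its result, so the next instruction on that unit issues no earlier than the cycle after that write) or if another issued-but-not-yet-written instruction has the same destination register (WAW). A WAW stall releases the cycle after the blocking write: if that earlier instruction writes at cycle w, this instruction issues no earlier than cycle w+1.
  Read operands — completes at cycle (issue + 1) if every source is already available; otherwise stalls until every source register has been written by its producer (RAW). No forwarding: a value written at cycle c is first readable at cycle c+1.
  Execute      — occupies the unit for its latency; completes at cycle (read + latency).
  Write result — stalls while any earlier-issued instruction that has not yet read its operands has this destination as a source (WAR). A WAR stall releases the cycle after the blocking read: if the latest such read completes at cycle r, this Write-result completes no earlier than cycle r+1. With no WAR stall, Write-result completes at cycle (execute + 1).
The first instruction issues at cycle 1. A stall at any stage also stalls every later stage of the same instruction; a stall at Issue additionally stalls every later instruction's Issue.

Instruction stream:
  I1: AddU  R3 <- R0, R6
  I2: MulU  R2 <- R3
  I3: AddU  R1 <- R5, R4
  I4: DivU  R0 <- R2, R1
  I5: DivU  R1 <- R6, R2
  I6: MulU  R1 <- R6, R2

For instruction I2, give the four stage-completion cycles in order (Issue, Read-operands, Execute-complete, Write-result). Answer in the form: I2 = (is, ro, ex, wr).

I2 = (2, 6, 9, 10)

cycle 1: issue I1 (AddU)
cycle 2: I1 read-ops; issue I2 (MulU)
cycle 4: I1 finished on AddU
cycle 5: I1→R3
cycle 6: I2 read-ops; issue I3 (AddU)
cycle 7: I3 read-ops; issue I4 (DivU)
cycle 9: I2 finished on MulU; I3 finished on AddU
cycle 10: I2→R2; I3→R1
cycle 11: I4 read-ops
cycle 18: I4 finished on DivU
cycle 19: I4→R0
cycle 20: issue I5 (DivU)
cycle 21: I5 read-ops
cycle 28: I5 finished on DivU
cycle 29: I5→R1
cycle 30: issue I6 (MulU)
cycle 31: I6 read-ops
cycle 34: I6 finished on MulU
cycle 35: I6→R1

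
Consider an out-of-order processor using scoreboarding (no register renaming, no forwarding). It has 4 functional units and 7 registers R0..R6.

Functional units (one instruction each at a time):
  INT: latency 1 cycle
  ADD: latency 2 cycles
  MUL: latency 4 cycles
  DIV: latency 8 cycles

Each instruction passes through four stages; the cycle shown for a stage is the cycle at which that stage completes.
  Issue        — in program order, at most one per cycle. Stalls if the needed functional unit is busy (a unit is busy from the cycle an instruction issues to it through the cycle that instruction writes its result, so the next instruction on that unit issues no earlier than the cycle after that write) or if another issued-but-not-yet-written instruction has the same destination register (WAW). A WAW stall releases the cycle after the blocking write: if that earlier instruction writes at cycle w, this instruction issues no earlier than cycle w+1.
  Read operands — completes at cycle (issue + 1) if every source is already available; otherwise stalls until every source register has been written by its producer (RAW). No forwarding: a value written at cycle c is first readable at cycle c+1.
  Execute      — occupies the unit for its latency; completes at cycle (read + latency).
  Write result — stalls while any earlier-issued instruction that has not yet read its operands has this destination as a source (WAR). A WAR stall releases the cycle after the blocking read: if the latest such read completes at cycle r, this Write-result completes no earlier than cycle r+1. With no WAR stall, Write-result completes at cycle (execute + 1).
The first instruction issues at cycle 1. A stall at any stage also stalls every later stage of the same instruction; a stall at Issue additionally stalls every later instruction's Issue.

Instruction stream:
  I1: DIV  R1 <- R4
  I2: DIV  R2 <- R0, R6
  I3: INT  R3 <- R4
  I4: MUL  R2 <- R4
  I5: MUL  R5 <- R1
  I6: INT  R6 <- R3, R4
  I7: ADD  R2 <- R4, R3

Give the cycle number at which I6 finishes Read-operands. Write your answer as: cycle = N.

t=1  I1 dispatched to DIV
t=2  I1 operands ready
t=10  I1 complete
t=11  R1←I1
t=12  I2 dispatched to DIV
t=13  I2 operands ready | I3 dispatched to INT
t=14  I3 operands ready
t=15  I3 complete
t=16  R3←I3
t=21  I2 complete
t=22  R2←I2
t=23  I4 dispatched to MUL
t=24  I4 operands ready
t=28  I4 complete
t=29  R2←I4
t=30  I5 dispatched to MUL
t=31  I5 operands ready | I6 dispatched to INT
t=32  I6 operands ready | I7 dispatched to ADD
t=33  I6 complete | I7 operands ready
t=34  R6←I6
t=35  I5 complete | I7 complete
t=36  R5←I5 | R2←I7

cycle = 32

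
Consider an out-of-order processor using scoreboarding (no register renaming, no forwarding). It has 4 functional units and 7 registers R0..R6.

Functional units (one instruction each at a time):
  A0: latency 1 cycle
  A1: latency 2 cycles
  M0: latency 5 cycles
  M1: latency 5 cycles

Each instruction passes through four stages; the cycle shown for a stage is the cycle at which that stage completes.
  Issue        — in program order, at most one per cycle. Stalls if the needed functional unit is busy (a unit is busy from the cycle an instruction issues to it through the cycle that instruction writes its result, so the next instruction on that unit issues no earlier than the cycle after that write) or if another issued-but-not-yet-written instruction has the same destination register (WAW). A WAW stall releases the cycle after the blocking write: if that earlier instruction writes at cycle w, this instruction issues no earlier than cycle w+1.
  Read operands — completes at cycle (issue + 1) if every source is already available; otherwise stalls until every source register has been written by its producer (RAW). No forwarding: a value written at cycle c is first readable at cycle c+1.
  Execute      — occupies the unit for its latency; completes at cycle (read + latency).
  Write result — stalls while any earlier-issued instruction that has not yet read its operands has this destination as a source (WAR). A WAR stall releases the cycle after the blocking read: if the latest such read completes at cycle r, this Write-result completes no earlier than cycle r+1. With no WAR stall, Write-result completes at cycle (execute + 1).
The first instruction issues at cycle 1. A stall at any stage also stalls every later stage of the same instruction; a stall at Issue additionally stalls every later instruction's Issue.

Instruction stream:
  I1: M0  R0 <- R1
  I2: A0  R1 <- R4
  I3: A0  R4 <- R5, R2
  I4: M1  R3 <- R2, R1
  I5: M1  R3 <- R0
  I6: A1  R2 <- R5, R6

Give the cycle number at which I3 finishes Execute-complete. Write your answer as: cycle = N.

cycle 1: I1→M0
cycle 2: I1 RO | I2→A0
cycle 3: I2 RO
cycle 4: I2 EX
cycle 5: I2 WR R1
cycle 6: I3→A0
cycle 7: I1 EX | I3 RO | I4→M1
cycle 8: I1 WR R0 | I3 EX | I4 RO
cycle 9: I3 WR R4
cycle 13: I4 EX
cycle 14: I4 WR R3
cycle 15: I5→M1
cycle 16: I5 RO | I6→A1
cycle 17: I6 RO
cycle 19: I6 EX
cycle 20: I6 WR R2
cycle 21: I5 EX
cycle 22: I5 WR R3

cycle = 8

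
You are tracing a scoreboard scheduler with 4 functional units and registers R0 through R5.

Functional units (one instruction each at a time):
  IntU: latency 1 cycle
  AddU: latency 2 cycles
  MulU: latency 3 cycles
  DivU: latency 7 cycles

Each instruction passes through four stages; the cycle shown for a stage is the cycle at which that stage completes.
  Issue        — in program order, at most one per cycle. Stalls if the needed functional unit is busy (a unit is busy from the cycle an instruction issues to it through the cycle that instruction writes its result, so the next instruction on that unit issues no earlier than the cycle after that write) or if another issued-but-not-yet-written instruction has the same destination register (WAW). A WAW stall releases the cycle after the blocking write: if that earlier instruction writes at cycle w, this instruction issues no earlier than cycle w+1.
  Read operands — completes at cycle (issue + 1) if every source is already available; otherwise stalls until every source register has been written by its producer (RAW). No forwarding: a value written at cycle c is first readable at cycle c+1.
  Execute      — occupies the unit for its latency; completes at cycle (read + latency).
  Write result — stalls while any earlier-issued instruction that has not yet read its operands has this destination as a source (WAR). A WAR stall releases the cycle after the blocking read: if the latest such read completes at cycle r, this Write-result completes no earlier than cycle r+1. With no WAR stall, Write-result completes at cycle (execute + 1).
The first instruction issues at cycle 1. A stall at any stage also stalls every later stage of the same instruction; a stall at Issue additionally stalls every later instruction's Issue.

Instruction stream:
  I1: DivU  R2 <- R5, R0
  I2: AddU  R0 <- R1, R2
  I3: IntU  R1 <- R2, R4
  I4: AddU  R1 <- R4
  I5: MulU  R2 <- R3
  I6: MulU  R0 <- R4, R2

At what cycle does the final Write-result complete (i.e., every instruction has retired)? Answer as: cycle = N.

I1  is:1  ro:2  ex:9  wr:10
I2  is:2  ro:11  ex:13  wr:14  — RAW R2: wait I1 write@10
I3  is:3  ro:11  ex:12  wr:13  — RAW R2: wait I1 write@10
I4  is:15  ro:16  ex:18  wr:19  — struct: AddU busy until I2 writes@14
I5  is:16  ro:17  ex:20  wr:21
I6  is:22  ro:23  ex:26  wr:27  — struct: MulU busy until I5 writes@21

cycle = 27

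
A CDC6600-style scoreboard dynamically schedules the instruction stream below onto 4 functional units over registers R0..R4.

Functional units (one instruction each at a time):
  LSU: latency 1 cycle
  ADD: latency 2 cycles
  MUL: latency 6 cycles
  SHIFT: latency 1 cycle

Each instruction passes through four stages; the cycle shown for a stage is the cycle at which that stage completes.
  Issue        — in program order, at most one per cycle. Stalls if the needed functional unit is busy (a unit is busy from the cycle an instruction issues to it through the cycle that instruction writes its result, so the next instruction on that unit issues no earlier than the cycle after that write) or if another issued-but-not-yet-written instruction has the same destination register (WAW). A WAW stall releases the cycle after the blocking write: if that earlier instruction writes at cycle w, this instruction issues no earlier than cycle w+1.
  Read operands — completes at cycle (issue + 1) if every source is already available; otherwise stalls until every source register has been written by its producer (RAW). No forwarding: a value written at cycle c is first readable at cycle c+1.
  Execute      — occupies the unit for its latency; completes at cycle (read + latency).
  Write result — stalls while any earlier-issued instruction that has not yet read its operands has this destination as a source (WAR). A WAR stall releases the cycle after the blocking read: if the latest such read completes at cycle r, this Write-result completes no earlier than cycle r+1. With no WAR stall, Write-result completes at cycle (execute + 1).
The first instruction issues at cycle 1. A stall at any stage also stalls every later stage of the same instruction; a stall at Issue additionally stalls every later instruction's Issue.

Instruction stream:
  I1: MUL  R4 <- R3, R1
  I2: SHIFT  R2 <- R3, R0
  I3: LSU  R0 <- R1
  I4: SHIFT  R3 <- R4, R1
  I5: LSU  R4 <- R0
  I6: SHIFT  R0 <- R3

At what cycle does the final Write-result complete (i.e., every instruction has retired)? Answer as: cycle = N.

cycle = 16

cycle 1: issue I1 (MUL)
cycle 2: I1 read-ops; issue I2 (SHIFT)
cycle 3: I2 read-ops; issue I3 (LSU)
cycle 4: I2 finished on SHIFT; I3 read-ops
cycle 5: I2→R2; I3 finished on LSU
cycle 6: I3→R0; issue I4 (SHIFT)
cycle 8: I1 finished on MUL
cycle 9: I1→R4
cycle 10: I4 read-ops; issue I5 (LSU)
cycle 11: I4 finished on SHIFT; I5 read-ops
cycle 12: I4→R3; I5 finished on LSU
cycle 13: I5→R4; issue I6 (SHIFT)
cycle 14: I6 read-ops
cycle 15: I6 finished on SHIFT
cycle 16: I6→R0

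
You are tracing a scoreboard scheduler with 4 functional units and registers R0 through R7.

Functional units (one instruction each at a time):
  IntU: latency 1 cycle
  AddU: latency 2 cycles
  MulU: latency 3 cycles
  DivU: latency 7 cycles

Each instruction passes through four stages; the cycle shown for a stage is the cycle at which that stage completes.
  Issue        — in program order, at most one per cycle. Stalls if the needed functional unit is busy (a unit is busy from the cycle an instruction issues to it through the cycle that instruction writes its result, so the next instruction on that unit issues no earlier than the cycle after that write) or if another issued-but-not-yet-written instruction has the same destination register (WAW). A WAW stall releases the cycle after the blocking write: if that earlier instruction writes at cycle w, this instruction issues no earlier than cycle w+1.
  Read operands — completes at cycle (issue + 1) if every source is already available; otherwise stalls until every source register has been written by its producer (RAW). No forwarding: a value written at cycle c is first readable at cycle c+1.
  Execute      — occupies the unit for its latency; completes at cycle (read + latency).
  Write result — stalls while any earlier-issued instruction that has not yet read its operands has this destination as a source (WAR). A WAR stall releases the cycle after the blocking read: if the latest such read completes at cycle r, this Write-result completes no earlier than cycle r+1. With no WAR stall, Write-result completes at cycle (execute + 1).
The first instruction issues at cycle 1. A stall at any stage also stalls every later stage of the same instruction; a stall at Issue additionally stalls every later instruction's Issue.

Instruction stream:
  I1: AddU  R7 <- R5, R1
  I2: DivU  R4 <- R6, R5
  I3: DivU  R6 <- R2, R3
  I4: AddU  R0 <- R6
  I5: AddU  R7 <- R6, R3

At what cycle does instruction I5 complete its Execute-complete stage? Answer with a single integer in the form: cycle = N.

cycle = 29

I1  is:1  ro:2  ex:4  wr:5
I2  is:2  ro:3  ex:10  wr:11
I3  is:12  ro:13  ex:20  wr:21  — struct: DivU busy until I2 writes@11
I4  is:13  ro:22  ex:24  wr:25  — RAW R6: wait I3 write@21
I5  is:26  ro:27  ex:29  wr:30  — struct: AddU busy until I4 writes@25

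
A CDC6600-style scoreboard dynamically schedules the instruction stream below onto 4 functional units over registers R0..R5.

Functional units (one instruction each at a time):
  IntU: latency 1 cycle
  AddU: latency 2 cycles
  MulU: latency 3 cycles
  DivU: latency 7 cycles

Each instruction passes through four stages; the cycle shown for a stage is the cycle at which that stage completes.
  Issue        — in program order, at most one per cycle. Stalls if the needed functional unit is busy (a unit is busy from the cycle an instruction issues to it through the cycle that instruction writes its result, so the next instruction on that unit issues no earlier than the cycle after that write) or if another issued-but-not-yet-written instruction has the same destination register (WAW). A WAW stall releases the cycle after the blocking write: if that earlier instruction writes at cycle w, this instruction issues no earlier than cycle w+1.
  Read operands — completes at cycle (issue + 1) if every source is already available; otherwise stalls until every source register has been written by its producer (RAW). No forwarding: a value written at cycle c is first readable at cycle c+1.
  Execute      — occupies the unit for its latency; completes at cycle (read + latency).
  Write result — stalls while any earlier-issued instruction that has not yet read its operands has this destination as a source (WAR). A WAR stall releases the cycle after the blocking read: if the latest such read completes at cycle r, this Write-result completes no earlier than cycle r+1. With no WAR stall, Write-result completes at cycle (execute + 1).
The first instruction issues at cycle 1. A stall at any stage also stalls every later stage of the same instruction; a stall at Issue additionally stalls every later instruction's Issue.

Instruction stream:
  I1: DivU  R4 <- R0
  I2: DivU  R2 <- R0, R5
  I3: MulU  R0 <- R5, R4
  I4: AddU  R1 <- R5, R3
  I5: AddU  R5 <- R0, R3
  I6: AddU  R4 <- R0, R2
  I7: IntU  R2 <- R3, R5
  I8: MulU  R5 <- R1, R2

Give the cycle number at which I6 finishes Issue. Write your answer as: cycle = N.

cycle = 23

I1 -> (1, 2, 9, 10)
I2 -> (11, 12, 19, 20)  // struct: DivU busy until I1 writes@10
I3 -> (12, 13, 16, 17)
I4 -> (13, 14, 16, 17)
I5 -> (18, 19, 21, 22)  // struct: AddU busy until I4 writes@17
I6 -> (23, 24, 26, 27)  // struct: AddU busy until I5 writes@22
I7 -> (24, 25, 26, 27)
I8 -> (25, 28, 31, 32)  // RAW R2: wait I7 write@27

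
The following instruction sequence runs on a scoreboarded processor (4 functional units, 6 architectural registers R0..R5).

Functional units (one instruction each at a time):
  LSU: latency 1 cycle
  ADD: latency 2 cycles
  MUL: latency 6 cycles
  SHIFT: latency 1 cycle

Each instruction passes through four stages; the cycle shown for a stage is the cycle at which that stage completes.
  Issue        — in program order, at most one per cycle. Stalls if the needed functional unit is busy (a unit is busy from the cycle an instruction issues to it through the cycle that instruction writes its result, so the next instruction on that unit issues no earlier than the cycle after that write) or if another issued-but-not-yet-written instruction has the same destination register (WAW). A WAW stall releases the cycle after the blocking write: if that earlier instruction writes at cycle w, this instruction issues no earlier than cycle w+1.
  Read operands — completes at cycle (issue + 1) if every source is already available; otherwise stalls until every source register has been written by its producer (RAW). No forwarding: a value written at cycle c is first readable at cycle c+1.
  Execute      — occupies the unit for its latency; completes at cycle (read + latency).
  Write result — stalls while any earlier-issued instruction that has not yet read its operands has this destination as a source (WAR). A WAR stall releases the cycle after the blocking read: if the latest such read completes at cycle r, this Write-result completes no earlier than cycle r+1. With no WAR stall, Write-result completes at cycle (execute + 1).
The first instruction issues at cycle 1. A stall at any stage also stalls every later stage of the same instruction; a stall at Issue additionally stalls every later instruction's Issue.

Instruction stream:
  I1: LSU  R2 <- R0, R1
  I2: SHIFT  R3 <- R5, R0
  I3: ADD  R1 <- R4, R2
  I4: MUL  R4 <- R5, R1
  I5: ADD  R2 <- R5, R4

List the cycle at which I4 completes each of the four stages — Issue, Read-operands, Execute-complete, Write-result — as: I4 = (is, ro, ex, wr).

I1: IS=1 RO=2 EX=3 WR=4
I2: IS=2 RO=3 EX=4 WR=5
I3: IS=3 RO=5 EX=7 WR=8  [RAW R2: wait I1 write@4]
I4: IS=4 RO=9 EX=15 WR=16  [RAW R1: wait I3 write@8]
I5: IS=9 RO=17 EX=19 WR=20  [struct: ADD busy until I3 writes@8; RAW R4: wait I4 write@16]

I4 = (4, 9, 15, 16)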